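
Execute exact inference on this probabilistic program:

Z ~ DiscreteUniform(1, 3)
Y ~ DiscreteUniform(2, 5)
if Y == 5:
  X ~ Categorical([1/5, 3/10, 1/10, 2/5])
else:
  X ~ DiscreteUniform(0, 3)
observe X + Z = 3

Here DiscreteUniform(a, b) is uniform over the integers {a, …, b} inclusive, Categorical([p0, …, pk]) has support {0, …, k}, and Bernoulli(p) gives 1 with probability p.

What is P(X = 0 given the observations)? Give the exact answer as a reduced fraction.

P(X = 0 | obs) = 1/3

Enumerate traces; 12 have nonzero weight after conditioning:
  (Z=1, Y=2, X=2) weight 1/48
  (Z=1, Y=3, X=2) weight 1/48
  (Z=1, Y=4, X=2) weight 1/48
  (Z=1, Y=5, X=2) weight 1/120
  (Z=2, Y=2, X=1) weight 1/48
  (Z=2, Y=3, X=1) weight 1/48
  (Z=2, Y=4, X=1) weight 1/48
  (Z=2, Y=5, X=1) weight 1/40
  (Z=3, Y=2, X=0) weight 1/48
  … 3 more
Group by X:
  weight(X=0) = 19/240
  weight(X=1) = 7/80
  weight(X=2) = 17/240
Total weight = 19/240 + 7/80 + 17/240 = 19/80
P(X=0 | obs) = 19/240 / 19/80 = 1/3
P(X=1 | obs) = 7/80 / 19/80 = 7/19
P(X=2 | obs) = 17/240 / 19/80 = 17/57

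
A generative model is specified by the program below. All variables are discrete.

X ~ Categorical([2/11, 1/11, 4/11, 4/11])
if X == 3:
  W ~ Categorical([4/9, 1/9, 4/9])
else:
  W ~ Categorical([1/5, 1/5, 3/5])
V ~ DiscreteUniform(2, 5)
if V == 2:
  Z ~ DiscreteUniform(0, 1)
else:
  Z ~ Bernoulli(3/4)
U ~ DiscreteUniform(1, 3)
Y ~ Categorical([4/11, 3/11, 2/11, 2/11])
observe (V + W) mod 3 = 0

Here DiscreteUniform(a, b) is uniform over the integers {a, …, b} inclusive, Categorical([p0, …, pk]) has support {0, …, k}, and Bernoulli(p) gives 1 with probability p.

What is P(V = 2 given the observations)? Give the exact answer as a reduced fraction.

P(V = 2 | obs) = 83/578

Enumerate traces; 384 have nonzero weight after conditioning:
  (X=0, W=0, V=3, Z=0, U=1, Y=0) weight 1/3630
  (X=0, W=0, V=3, Z=0, U=1, Y=1) weight 1/4840
  (X=0, W=0, V=3, Z=0, U=1, Y=2) weight 1/7260
  (X=0, W=0, V=3, Z=0, U=1, Y=3) weight 1/7260
  (X=0, W=0, V=3, Z=0, U=2, Y=0) weight 1/3630
  (X=0, W=0, V=3, Z=0, U=2, Y=1) weight 1/4840
  (X=0, W=0, V=3, Z=0, U=2, Y=2) weight 1/7260
  (X=0, W=0, V=3, Z=0, U=2, Y=3) weight 1/7260
  (X=0, W=1, V=2, Z=0, U=1, Y=0) weight 1/1815
  (X=0, W=1, V=5, Z=0, U=1, Y=0) weight 1/3630
  … 374 more
Group by V:
  weight(V=2) = 83/1980
  weight(V=3) = 13/180
  weight(V=4) = 269/1980
  weight(V=5) = 83/1980
Total weight = 83/1980 + 13/180 + 269/1980 + 83/1980 = 289/990
P(V=2 | obs) = 83/1980 / 289/990 = 83/578
P(V=3 | obs) = 13/180 / 289/990 = 143/578
P(V=4 | obs) = 269/1980 / 289/990 = 269/578
P(V=5 | obs) = 83/1980 / 289/990 = 83/578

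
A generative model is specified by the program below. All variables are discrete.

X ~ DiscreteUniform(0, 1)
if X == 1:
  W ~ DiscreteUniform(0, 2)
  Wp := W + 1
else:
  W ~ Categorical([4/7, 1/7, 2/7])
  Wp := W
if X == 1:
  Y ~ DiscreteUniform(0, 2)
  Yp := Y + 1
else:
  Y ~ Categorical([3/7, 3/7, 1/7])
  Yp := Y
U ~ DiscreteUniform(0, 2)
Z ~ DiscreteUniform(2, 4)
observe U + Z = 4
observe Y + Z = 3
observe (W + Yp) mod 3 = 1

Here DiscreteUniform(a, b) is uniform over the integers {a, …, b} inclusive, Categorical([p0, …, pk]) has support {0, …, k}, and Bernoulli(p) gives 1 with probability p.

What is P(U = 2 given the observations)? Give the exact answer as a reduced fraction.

Enumerate traces; 4 have nonzero weight after conditioning:
  (X=0, W=0, Y=1, U=2, Z=2) weight 2/147
  (X=0, W=1, Y=0, U=1, Z=3) weight 1/294
  (X=1, W=0, Y=0, U=1, Z=3) weight 1/162
  (X=1, W=2, Y=1, U=2, Z=2) weight 1/162
Group by U:
  weight(U=1) = 38/3969
  weight(U=2) = 157/7938
Total weight = 38/3969 + 157/7938 = 233/7938
P(U=1 | obs) = 38/3969 / 233/7938 = 76/233
P(U=2 | obs) = 157/7938 / 233/7938 = 157/233

P(U = 2 | obs) = 157/233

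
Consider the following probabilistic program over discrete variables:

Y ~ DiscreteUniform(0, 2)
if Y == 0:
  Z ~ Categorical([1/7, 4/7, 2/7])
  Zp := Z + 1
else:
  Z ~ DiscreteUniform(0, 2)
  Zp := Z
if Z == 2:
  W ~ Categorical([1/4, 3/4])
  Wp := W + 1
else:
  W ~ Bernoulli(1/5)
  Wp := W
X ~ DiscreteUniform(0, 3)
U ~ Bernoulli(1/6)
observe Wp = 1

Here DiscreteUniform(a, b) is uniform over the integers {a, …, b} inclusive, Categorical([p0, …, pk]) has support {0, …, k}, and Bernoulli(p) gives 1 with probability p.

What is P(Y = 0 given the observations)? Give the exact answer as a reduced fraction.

Enumerate traces; 72 have nonzero weight after conditioning:
  (Y=0, Z=0, W=1, X=0, U=0) weight 1/504
  (Y=0, Z=0, W=1, X=0, U=1) weight 1/2520
  (Y=0, Z=0, W=1, X=1, U=0) weight 1/504
  (Y=0, Z=0, W=1, X=1, U=1) weight 1/2520
  (Y=0, Z=0, W=1, X=2, U=0) weight 1/504
  (Y=0, Z=0, W=1, X=2, U=1) weight 1/2520
  (Y=0, Z=0, W=1, X=3, U=0) weight 1/504
  (Y=0, Z=0, W=1, X=3, U=1) weight 1/2520
  (Y=1, Z=0, W=1, X=0, U=0) weight 1/216
  (Y=2, Z=0, W=1, X=0, U=0) weight 1/216
  … 62 more
Group by Y:
  weight(Y=0) = 1/14
  weight(Y=1) = 13/180
  weight(Y=2) = 13/180
Total weight = 1/14 + 13/180 + 13/180 = 68/315
P(Y=0 | obs) = 1/14 / 68/315 = 45/136
P(Y=1 | obs) = 13/180 / 68/315 = 91/272
P(Y=2 | obs) = 13/180 / 68/315 = 91/272

P(Y = 0 | obs) = 45/136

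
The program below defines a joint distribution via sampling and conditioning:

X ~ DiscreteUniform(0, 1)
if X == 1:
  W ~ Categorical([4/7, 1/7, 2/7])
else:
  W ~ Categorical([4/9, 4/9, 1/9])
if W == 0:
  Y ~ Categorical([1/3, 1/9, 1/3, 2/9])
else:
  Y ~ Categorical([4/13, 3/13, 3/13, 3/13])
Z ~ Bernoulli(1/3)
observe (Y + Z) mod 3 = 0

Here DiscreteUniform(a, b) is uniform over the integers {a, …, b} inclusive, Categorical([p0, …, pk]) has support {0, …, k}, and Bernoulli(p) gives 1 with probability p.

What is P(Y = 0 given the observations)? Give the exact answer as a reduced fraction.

P(Y = 0 | obs) = 4728/10151

Enumerate traces; 18 have nonzero weight after conditioning:
  (X=0, W=0, Y=0, Z=0) weight 4/81
  (X=0, W=0, Y=2, Z=1) weight 2/81
  (X=0, W=0, Y=3, Z=0) weight 8/243
  (X=0, W=1, Y=0, Z=0) weight 16/351
  (X=0, W=1, Y=2, Z=1) weight 2/117
  (X=0, W=1, Y=3, Z=0) weight 4/117
  (X=0, W=2, Y=0, Z=0) weight 4/351
  (X=0, W=2, Y=2, Z=1) weight 1/234
  … 10 more
Group by Y:
  weight(Y=0) = 1576/7371
  weight(Y=2) = 695/7371
  weight(Y=3) = 3338/22113
Total weight = 1576/7371 + 695/7371 + 3338/22113 = 10151/22113
P(Y=0 | obs) = 1576/7371 / 10151/22113 = 4728/10151
P(Y=2 | obs) = 695/7371 / 10151/22113 = 2085/10151
P(Y=3 | obs) = 3338/22113 / 10151/22113 = 3338/10151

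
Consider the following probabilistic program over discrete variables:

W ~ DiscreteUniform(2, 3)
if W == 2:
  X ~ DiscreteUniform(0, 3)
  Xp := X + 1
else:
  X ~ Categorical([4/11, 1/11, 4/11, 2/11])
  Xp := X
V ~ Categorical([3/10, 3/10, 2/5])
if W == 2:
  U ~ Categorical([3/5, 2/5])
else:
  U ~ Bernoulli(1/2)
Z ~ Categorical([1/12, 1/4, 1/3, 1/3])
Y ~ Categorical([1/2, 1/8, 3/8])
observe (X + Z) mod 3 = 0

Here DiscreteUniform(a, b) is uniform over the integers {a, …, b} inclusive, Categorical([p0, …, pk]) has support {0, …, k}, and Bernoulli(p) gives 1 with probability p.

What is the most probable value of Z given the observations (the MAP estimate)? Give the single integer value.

argmax_v P(Z = v | obs) = 3

Enumerate traces; 216 have nonzero weight after conditioning:
  (W=2, X=0, V=0, U=0, Z=0, Y=0) weight 3/3200
  (W=2, X=0, V=0, U=0, Z=0, Y=1) weight 3/12800
  (W=2, X=0, V=0, U=0, Z=0, Y=2) weight 9/12800
  (W=2, X=0, V=0, U=0, Z=3, Y=0) weight 3/800
  (W=2, X=0, V=0, U=0, Z=3, Y=1) weight 3/3200
  (W=2, X=0, V=0, U=0, Z=3, Y=2) weight 9/3200
  (W=2, X=0, V=0, U=1, Z=0, Y=0) weight 1/1600
  (W=2, X=0, V=0, U=1, Z=0, Y=1) weight 1/6400
  (W=2, X=1, V=0, U=0, Z=2, Y=0) weight 3/800
  (W=2, X=2, V=0, U=0, Z=1, Y=0) weight 9/3200
  … 206 more
Group by Z:
  weight(Z=0) = 23/528
  weight(Z=1) = 27/352
  weight(Z=2) = 5/88
  weight(Z=3) = 23/132
Total weight = 23/528 + 27/352 + 5/88 + 23/132 = 371/1056
P(Z=0 | obs) = 23/528 / 371/1056 = 46/371
P(Z=1 | obs) = 27/352 / 371/1056 = 81/371
P(Z=2 | obs) = 5/88 / 371/1056 = 60/371
P(Z=3 | obs) = 23/132 / 371/1056 = 184/371
argmax = 3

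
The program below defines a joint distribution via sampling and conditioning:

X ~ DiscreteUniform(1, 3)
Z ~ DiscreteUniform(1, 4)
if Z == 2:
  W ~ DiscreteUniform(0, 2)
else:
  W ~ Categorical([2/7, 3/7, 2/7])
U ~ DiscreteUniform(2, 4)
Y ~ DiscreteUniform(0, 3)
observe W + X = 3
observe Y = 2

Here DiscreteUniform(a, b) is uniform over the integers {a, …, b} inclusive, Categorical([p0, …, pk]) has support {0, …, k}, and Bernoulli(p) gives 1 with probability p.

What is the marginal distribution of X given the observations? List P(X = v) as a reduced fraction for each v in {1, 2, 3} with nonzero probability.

Enumerate traces; 36 have nonzero weight after conditioning:
  (X=1, Z=1, W=2, U=2, Y=2) weight 1/504
  (X=1, Z=1, W=2, U=3, Y=2) weight 1/504
  (X=1, Z=1, W=2, U=4, Y=2) weight 1/504
  (X=1, Z=2, W=2, U=2, Y=2) weight 1/432
  (X=1, Z=2, W=2, U=3, Y=2) weight 1/432
  (X=1, Z=2, W=2, U=4, Y=2) weight 1/432
  (X=1, Z=3, W=2, U=2, Y=2) weight 1/504
  (X=1, Z=3, W=2, U=3, Y=2) weight 1/504
  (X=2, Z=1, W=1, U=2, Y=2) weight 1/336
  (X=3, Z=1, W=0, U=2, Y=2) weight 1/504
  … 26 more
Group by X:
  weight(X=1) = 25/1008
  weight(X=2) = 17/504
  weight(X=3) = 25/1008
Total weight = 25/1008 + 17/504 + 25/1008 = 1/12
P(X=1 | obs) = 25/1008 / 1/12 = 25/84
P(X=2 | obs) = 17/504 / 1/12 = 17/42
P(X=3 | obs) = 25/1008 / 1/12 = 25/84

P(X=1) = 25/84, P(X=2) = 17/42, P(X=3) = 25/84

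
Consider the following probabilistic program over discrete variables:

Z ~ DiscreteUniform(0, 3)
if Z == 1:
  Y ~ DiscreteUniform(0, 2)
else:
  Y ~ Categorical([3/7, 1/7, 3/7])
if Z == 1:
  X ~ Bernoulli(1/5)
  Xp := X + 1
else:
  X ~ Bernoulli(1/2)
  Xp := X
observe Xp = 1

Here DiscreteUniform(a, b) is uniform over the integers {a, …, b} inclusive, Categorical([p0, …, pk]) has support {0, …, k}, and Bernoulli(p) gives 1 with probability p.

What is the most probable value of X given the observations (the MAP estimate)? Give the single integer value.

Enumerate traces; 12 have nonzero weight after conditioning:
  (Z=0, Y=0, X=1) weight 3/56
  (Z=0, Y=1, X=1) weight 1/56
  (Z=0, Y=2, X=1) weight 3/56
  (Z=1, Y=0, X=0) weight 1/15
  (Z=1, Y=1, X=0) weight 1/15
  (Z=1, Y=2, X=0) weight 1/15
  (Z=2, Y=0, X=1) weight 3/56
  (Z=2, Y=1, X=1) weight 1/56
  … 4 more
Group by X:
  weight(X=0) = 1/5
  weight(X=1) = 3/8
Total weight = 1/5 + 3/8 = 23/40
P(X=0 | obs) = 1/5 / 23/40 = 8/23
P(X=1 | obs) = 3/8 / 23/40 = 15/23
argmax = 1

argmax_v P(X = v | obs) = 1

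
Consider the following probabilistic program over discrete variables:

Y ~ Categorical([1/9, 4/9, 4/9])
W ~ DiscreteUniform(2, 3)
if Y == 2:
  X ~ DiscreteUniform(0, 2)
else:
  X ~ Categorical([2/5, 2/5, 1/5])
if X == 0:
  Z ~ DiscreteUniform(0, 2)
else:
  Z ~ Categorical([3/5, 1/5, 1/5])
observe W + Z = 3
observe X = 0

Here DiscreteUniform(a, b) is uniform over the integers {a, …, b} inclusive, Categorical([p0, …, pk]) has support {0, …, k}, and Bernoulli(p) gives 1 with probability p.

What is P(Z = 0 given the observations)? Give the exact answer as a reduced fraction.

Enumerate traces; 6 have nonzero weight after conditioning:
  (Y=0, W=2, X=0, Z=1) weight 1/135
  (Y=0, W=3, X=0, Z=0) weight 1/135
  (Y=1, W=2, X=0, Z=1) weight 4/135
  (Y=1, W=3, X=0, Z=0) weight 4/135
  (Y=2, W=2, X=0, Z=1) weight 2/81
  (Y=2, W=3, X=0, Z=0) weight 2/81
Group by Z:
  weight(Z=0) = 5/81
  weight(Z=1) = 5/81
Total weight = 5/81 + 5/81 = 10/81
P(Z=0 | obs) = 5/81 / 10/81 = 1/2
P(Z=1 | obs) = 5/81 / 10/81 = 1/2

P(Z = 0 | obs) = 1/2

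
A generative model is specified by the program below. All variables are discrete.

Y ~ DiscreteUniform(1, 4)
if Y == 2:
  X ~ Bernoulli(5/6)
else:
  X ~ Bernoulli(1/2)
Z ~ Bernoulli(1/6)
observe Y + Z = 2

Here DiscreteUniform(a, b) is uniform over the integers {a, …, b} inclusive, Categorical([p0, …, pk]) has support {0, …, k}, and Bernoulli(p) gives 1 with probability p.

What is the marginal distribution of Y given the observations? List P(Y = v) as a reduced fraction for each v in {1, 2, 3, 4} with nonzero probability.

P(Y=1) = 1/6, P(Y=2) = 5/6

Enumerate traces; 4 have nonzero weight after conditioning:
  (Y=1, X=0, Z=1) weight 1/48
  (Y=1, X=1, Z=1) weight 1/48
  (Y=2, X=0, Z=0) weight 5/144
  (Y=2, X=1, Z=0) weight 25/144
Group by Y:
  weight(Y=1) = 1/24
  weight(Y=2) = 5/24
Total weight = 1/24 + 5/24 = 1/4
P(Y=1 | obs) = 1/24 / 1/4 = 1/6
P(Y=2 | obs) = 5/24 / 1/4 = 5/6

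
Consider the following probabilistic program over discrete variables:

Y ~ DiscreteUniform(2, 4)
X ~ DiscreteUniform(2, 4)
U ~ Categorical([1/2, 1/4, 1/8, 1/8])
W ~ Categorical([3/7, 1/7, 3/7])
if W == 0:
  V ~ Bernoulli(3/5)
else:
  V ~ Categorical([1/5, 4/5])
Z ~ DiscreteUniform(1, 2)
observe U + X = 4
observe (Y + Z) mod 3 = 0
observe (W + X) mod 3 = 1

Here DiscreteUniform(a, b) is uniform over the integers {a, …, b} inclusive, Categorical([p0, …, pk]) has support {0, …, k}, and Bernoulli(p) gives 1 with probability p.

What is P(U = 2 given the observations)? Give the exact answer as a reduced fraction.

P(U = 2 | obs) = 3/17

Enumerate traces; 12 have nonzero weight after conditioning:
  (Y=2, X=2, U=2, W=2, V=0, Z=1) weight 1/1680
  (Y=2, X=2, U=2, W=2, V=1, Z=1) weight 1/420
  (Y=2, X=3, U=1, W=1, V=0, Z=1) weight 1/2520
  (Y=2, X=3, U=1, W=1, V=1, Z=1) weight 1/630
  (Y=2, X=4, U=0, W=0, V=0, Z=1) weight 1/210
  (Y=2, X=4, U=0, W=0, V=1, Z=1) weight 1/140
  (Y=4, X=2, U=2, W=2, V=0, Z=2) weight 1/1680
  (Y=4, X=2, U=2, W=2, V=1, Z=2) weight 1/420
  … 4 more
Group by U:
  weight(U=0) = 1/42
  weight(U=1) = 1/252
  weight(U=2) = 1/168
Total weight = 1/42 + 1/252 + 1/168 = 17/504
P(U=0 | obs) = 1/42 / 17/504 = 12/17
P(U=1 | obs) = 1/252 / 17/504 = 2/17
P(U=2 | obs) = 1/168 / 17/504 = 3/17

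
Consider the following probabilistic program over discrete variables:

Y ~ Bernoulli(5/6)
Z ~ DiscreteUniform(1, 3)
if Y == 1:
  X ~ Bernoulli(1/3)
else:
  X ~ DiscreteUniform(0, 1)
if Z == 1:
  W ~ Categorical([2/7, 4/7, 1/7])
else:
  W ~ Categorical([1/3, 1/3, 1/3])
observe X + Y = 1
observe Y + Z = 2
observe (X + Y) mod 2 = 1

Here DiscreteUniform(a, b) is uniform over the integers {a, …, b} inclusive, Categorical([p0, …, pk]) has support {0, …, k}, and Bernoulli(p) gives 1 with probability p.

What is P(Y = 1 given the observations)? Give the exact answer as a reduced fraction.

P(Y = 1 | obs) = 20/23

Enumerate traces; 6 have nonzero weight after conditioning:
  (Y=0, Z=2, X=1, W=0) weight 1/108
  (Y=0, Z=2, X=1, W=1) weight 1/108
  (Y=0, Z=2, X=1, W=2) weight 1/108
  (Y=1, Z=1, X=0, W=0) weight 10/189
  (Y=1, Z=1, X=0, W=1) weight 20/189
  (Y=1, Z=1, X=0, W=2) weight 5/189
Group by Y:
  weight(Y=0) = 1/36
  weight(Y=1) = 5/27
Total weight = 1/36 + 5/27 = 23/108
P(Y=0 | obs) = 1/36 / 23/108 = 3/23
P(Y=1 | obs) = 5/27 / 23/108 = 20/23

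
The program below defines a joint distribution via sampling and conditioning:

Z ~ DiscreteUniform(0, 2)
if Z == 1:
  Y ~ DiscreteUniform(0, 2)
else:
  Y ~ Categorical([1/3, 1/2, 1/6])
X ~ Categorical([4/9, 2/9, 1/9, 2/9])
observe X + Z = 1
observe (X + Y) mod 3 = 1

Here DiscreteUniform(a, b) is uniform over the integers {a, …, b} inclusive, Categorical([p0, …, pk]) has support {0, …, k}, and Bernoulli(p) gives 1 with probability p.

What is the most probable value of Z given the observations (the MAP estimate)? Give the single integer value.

argmax_v P(Z = v | obs) = 1

Enumerate traces; 2 have nonzero weight after conditioning:
  (Z=0, Y=0, X=1) weight 2/81
  (Z=1, Y=1, X=0) weight 4/81
Group by Z:
  weight(Z=0) = 2/81
  weight(Z=1) = 4/81
Total weight = 2/81 + 4/81 = 2/27
P(Z=0 | obs) = 2/81 / 2/27 = 1/3
P(Z=1 | obs) = 4/81 / 2/27 = 2/3
argmax = 1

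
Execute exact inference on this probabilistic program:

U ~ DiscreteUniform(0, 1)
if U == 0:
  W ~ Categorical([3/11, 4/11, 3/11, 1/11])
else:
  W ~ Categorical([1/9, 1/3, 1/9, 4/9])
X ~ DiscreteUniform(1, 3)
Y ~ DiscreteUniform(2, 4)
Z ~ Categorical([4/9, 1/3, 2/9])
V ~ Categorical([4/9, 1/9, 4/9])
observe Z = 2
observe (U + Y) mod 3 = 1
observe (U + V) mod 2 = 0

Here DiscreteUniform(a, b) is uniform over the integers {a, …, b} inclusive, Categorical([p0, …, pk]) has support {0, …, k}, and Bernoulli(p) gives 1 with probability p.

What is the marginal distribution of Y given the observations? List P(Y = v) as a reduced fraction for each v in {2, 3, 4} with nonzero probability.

Enumerate traces; 36 have nonzero weight after conditioning:
  (U=0, W=0, X=1, Y=4, Z=2, V=0) weight 4/2673
  (U=0, W=0, X=1, Y=4, Z=2, V=2) weight 4/2673
  (U=0, W=0, X=2, Y=4, Z=2, V=0) weight 4/2673
  (U=0, W=0, X=2, Y=4, Z=2, V=2) weight 4/2673
  (U=0, W=0, X=3, Y=4, Z=2, V=0) weight 4/2673
  (U=0, W=0, X=3, Y=4, Z=2, V=2) weight 4/2673
  (U=0, W=1, X=1, Y=4, Z=2, V=0) weight 16/8019
  (U=0, W=1, X=1, Y=4, Z=2, V=2) weight 16/8019
  (U=1, W=0, X=1, Y=3, Z=2, V=1) weight 1/6561
  … 27 more
Group by Y:
  weight(Y=3) = 1/243
  weight(Y=4) = 8/243
Total weight = 1/243 + 8/243 = 1/27
P(Y=3 | obs) = 1/243 / 1/27 = 1/9
P(Y=4 | obs) = 8/243 / 1/27 = 8/9

P(Y=3) = 1/9, P(Y=4) = 8/9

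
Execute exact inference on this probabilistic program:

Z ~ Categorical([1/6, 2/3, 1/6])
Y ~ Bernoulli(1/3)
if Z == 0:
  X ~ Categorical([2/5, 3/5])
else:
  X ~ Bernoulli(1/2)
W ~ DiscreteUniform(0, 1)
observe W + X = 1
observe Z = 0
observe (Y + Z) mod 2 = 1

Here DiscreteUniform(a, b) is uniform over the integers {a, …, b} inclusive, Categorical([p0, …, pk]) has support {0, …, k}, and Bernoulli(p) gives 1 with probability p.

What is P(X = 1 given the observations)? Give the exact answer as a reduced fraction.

P(X = 1 | obs) = 3/5

Enumerate traces; 2 have nonzero weight after conditioning:
  (Z=0, Y=1, X=0, W=1) weight 1/90
  (Z=0, Y=1, X=1, W=0) weight 1/60
Group by X:
  weight(X=0) = 1/90
  weight(X=1) = 1/60
Total weight = 1/90 + 1/60 = 1/36
P(X=0 | obs) = 1/90 / 1/36 = 2/5
P(X=1 | obs) = 1/60 / 1/36 = 3/5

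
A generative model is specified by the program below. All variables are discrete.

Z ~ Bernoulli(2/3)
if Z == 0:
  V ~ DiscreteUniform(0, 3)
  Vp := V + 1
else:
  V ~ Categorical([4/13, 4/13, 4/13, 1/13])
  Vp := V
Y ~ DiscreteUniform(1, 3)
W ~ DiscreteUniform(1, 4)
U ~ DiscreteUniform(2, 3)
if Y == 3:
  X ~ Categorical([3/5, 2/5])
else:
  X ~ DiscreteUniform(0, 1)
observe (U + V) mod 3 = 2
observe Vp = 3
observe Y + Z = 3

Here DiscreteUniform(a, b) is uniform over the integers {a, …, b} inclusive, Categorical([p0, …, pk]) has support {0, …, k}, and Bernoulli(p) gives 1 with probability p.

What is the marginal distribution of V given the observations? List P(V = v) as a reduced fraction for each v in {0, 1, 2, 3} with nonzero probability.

Enumerate traces; 16 have nonzero weight after conditioning:
  (Z=0, V=2, Y=3, W=1, U=3, X=0) weight 1/480
  (Z=0, V=2, Y=3, W=1, U=3, X=1) weight 1/720
  (Z=0, V=2, Y=3, W=2, U=3, X=0) weight 1/480
  (Z=0, V=2, Y=3, W=2, U=3, X=1) weight 1/720
  (Z=0, V=2, Y=3, W=3, U=3, X=0) weight 1/480
  (Z=0, V=2, Y=3, W=3, U=3, X=1) weight 1/720
  (Z=0, V=2, Y=3, W=4, U=3, X=0) weight 1/480
  (Z=0, V=2, Y=3, W=4, U=3, X=1) weight 1/720
  (Z=1, V=3, Y=2, W=1, U=2, X=0) weight 1/936
  … 7 more
Group by V:
  weight(V=2) = 1/72
  weight(V=3) = 1/117
Total weight = 1/72 + 1/117 = 7/312
P(V=2 | obs) = 1/72 / 7/312 = 13/21
P(V=3 | obs) = 1/117 / 7/312 = 8/21

P(V=2) = 13/21, P(V=3) = 8/21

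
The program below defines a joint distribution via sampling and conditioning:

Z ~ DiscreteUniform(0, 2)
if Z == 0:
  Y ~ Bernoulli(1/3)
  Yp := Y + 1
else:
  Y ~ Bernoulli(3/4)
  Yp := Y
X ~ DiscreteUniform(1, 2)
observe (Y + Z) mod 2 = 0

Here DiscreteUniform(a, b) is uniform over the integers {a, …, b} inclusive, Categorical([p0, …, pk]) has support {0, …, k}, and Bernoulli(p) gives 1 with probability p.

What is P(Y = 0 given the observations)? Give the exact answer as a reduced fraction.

P(Y = 0 | obs) = 11/20

Enumerate traces; 6 have nonzero weight after conditioning:
  (Z=0, Y=0, X=1) weight 1/9
  (Z=0, Y=0, X=2) weight 1/9
  (Z=1, Y=1, X=1) weight 1/8
  (Z=1, Y=1, X=2) weight 1/8
  (Z=2, Y=0, X=1) weight 1/24
  (Z=2, Y=0, X=2) weight 1/24
Group by Y:
  weight(Y=0) = 11/36
  weight(Y=1) = 1/4
Total weight = 11/36 + 1/4 = 5/9
P(Y=0 | obs) = 11/36 / 5/9 = 11/20
P(Y=1 | obs) = 1/4 / 5/9 = 9/20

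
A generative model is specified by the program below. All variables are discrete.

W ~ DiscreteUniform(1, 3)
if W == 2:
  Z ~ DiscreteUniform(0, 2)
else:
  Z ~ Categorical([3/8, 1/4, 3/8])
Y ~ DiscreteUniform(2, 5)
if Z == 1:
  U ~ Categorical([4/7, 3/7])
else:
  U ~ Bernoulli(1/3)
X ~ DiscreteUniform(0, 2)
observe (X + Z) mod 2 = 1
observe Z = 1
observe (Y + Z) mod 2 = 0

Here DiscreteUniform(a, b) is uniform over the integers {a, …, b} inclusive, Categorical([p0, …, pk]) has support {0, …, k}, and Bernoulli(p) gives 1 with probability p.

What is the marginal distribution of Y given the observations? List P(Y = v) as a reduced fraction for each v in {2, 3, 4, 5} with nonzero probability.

P(Y=3) = 1/2, P(Y=5) = 1/2

Enumerate traces; 24 have nonzero weight after conditioning:
  (W=1, Z=1, Y=3, U=0, X=0) weight 1/252
  (W=1, Z=1, Y=3, U=0, X=2) weight 1/252
  (W=1, Z=1, Y=3, U=1, X=0) weight 1/336
  (W=1, Z=1, Y=3, U=1, X=2) weight 1/336
  (W=1, Z=1, Y=5, U=0, X=0) weight 1/252
  (W=1, Z=1, Y=5, U=0, X=2) weight 1/252
  (W=1, Z=1, Y=5, U=1, X=0) weight 1/336
  (W=1, Z=1, Y=5, U=1, X=2) weight 1/336
  … 16 more
Group by Y:
  weight(Y=3) = 5/108
  weight(Y=5) = 5/108
Total weight = 5/108 + 5/108 = 5/54
P(Y=3 | obs) = 5/108 / 5/54 = 1/2
P(Y=5 | obs) = 5/108 / 5/54 = 1/2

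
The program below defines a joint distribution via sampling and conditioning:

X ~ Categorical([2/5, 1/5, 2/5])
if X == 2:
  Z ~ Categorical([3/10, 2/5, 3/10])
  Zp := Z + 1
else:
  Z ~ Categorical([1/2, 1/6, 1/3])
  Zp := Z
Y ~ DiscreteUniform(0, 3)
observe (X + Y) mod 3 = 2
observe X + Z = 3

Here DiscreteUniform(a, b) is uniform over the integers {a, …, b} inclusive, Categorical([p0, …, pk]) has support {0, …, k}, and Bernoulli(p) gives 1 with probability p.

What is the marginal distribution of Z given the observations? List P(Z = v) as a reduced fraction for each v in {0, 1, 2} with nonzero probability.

Enumerate traces; 3 have nonzero weight after conditioning:
  (X=1, Z=2, Y=1) weight 1/60
  (X=2, Z=1, Y=0) weight 1/25
  (X=2, Z=1, Y=3) weight 1/25
Group by Z:
  weight(Z=1) = 2/25
  weight(Z=2) = 1/60
Total weight = 2/25 + 1/60 = 29/300
P(Z=1 | obs) = 2/25 / 29/300 = 24/29
P(Z=2 | obs) = 1/60 / 29/300 = 5/29

P(Z=1) = 24/29, P(Z=2) = 5/29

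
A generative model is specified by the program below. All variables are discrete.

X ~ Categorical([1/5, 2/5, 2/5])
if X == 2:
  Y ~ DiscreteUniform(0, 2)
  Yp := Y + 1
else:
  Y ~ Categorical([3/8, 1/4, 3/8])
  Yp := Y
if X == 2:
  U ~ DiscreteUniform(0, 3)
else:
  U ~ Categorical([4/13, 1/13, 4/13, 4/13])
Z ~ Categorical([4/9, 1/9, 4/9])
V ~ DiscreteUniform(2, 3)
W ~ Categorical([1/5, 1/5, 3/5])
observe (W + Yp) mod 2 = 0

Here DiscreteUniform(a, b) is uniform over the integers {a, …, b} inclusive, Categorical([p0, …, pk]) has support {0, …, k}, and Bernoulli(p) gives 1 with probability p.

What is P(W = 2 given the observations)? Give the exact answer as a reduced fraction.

P(W = 2 | obs) = 7/11

Enumerate traces; 336 have nonzero weight after conditioning:
  (X=0, Y=0, U=0, Z=0, V=2, W=0) weight 1/975
  (X=0, Y=0, U=0, Z=0, V=2, W=2) weight 1/325
  (X=0, Y=0, U=0, Z=0, V=3, W=0) weight 1/975
  (X=0, Y=0, U=0, Z=0, V=3, W=2) weight 1/325
  (X=0, Y=0, U=0, Z=1, V=2, W=0) weight 1/3900
  (X=0, Y=0, U=0, Z=1, V=2, W=2) weight 1/1300
  (X=0, Y=0, U=0, Z=1, V=3, W=0) weight 1/3900
  (X=0, Y=0, U=0, Z=1, V=3, W=2) weight 1/1300
  (X=0, Y=1, U=0, Z=0, V=2, W=1) weight 2/2925
  … 327 more
Group by W:
  weight(W=0) = 7/60
  weight(W=1) = 1/12
  weight(W=2) = 7/20
Total weight = 7/60 + 1/12 + 7/20 = 11/20
P(W=0 | obs) = 7/60 / 11/20 = 7/33
P(W=1 | obs) = 1/12 / 11/20 = 5/33
P(W=2 | obs) = 7/20 / 11/20 = 7/11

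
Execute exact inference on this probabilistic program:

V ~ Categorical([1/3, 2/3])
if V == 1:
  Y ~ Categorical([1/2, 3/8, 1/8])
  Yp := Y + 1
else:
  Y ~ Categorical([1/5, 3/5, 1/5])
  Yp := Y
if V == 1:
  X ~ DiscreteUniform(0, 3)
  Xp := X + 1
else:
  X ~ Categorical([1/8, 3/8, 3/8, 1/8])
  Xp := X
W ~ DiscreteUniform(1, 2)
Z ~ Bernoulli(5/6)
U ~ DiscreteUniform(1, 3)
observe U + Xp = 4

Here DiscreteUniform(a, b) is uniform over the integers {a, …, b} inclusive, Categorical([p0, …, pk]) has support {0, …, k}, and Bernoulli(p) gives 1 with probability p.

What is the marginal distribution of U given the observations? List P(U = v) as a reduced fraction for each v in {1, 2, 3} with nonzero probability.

Enumerate traces; 72 have nonzero weight after conditioning:
  (V=0, Y=0, X=1, W=1, Z=0, U=3) weight 1/1440
  (V=0, Y=0, X=1, W=1, Z=1, U=3) weight 1/288
  (V=0, Y=0, X=1, W=2, Z=0, U=3) weight 1/1440
  (V=0, Y=0, X=1, W=2, Z=1, U=3) weight 1/288
  (V=0, Y=0, X=2, W=1, Z=0, U=2) weight 1/1440
  (V=0, Y=0, X=2, W=1, Z=1, U=2) weight 1/288
  (V=0, Y=0, X=2, W=2, Z=0, U=2) weight 1/1440
  (V=0, Y=0, X=2, W=2, Z=1, U=2) weight 1/288
  (V=0, Y=0, X=3, W=1, Z=0, U=1) weight 1/4320
  … 63 more
Group by U:
  weight(U=1) = 5/72
  weight(U=2) = 7/72
  weight(U=3) = 7/72
Total weight = 5/72 + 7/72 + 7/72 = 19/72
P(U=1 | obs) = 5/72 / 19/72 = 5/19
P(U=2 | obs) = 7/72 / 19/72 = 7/19
P(U=3 | obs) = 7/72 / 19/72 = 7/19

P(U=1) = 5/19, P(U=2) = 7/19, P(U=3) = 7/19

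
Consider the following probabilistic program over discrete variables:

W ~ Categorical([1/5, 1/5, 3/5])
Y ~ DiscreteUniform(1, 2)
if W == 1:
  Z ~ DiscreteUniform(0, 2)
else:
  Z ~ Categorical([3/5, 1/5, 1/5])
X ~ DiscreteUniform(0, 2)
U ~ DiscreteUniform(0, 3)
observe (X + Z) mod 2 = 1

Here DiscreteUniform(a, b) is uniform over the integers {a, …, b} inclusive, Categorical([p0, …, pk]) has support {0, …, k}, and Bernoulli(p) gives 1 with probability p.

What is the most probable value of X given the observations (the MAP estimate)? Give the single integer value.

argmax_v P(X = v | obs) = 1

Enumerate traces; 96 have nonzero weight after conditioning:
  (W=0, Y=1, Z=0, X=1, U=0) weight 1/200
  (W=0, Y=1, Z=0, X=1, U=1) weight 1/200
  (W=0, Y=1, Z=0, X=1, U=2) weight 1/200
  (W=0, Y=1, Z=0, X=1, U=3) weight 1/200
  (W=0, Y=1, Z=1, X=0, U=0) weight 1/600
  (W=0, Y=1, Z=1, X=0, U=1) weight 1/600
  (W=0, Y=1, Z=1, X=0, U=2) weight 1/600
  (W=0, Y=1, Z=1, X=0, U=3) weight 1/600
  (W=0, Y=1, Z=1, X=2, U=0) weight 1/600
  … 87 more
Group by X:
  weight(X=0) = 17/225
  weight(X=1) = 58/225
  weight(X=2) = 17/225
Total weight = 17/225 + 58/225 + 17/225 = 92/225
P(X=0 | obs) = 17/225 / 92/225 = 17/92
P(X=1 | obs) = 58/225 / 92/225 = 29/46
P(X=2 | obs) = 17/225 / 92/225 = 17/92
argmax = 1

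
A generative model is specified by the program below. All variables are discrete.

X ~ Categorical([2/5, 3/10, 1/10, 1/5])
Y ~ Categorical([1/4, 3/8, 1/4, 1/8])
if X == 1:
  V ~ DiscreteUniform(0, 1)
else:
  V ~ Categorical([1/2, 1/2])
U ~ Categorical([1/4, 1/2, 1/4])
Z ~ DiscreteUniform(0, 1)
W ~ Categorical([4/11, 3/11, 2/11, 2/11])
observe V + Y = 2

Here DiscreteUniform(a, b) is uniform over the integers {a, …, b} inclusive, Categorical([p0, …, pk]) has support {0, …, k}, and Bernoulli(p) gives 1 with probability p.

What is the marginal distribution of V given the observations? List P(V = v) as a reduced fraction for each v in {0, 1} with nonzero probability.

P(V=0) = 2/5, P(V=1) = 3/5

Enumerate traces; 192 have nonzero weight after conditioning:
  (X=0, Y=1, V=1, U=0, Z=0, W=0) weight 3/880
  (X=0, Y=1, V=1, U=0, Z=0, W=1) weight 9/3520
  (X=0, Y=1, V=1, U=0, Z=0, W=2) weight 3/1760
  (X=0, Y=1, V=1, U=0, Z=0, W=3) weight 3/1760
  (X=0, Y=1, V=1, U=0, Z=1, W=0) weight 3/880
  (X=0, Y=1, V=1, U=0, Z=1, W=1) weight 9/3520
  (X=0, Y=1, V=1, U=0, Z=1, W=2) weight 3/1760
  (X=0, Y=1, V=1, U=0, Z=1, W=3) weight 3/1760
  (X=0, Y=2, V=0, U=0, Z=0, W=0) weight 1/440
  … 183 more
Group by V:
  weight(V=0) = 1/8
  weight(V=1) = 3/16
Total weight = 1/8 + 3/16 = 5/16
P(V=0 | obs) = 1/8 / 5/16 = 2/5
P(V=1 | obs) = 3/16 / 5/16 = 3/5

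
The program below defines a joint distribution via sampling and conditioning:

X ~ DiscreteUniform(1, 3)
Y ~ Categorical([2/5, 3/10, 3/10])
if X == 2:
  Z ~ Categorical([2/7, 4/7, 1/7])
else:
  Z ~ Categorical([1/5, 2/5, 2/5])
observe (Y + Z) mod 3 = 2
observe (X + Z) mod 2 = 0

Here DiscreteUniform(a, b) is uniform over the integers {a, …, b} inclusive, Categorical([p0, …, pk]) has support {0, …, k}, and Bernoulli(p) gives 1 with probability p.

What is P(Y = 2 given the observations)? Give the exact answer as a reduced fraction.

Enumerate traces; 4 have nonzero weight after conditioning:
  (X=1, Y=1, Z=1) weight 1/25
  (X=2, Y=0, Z=2) weight 2/105
  (X=2, Y=2, Z=0) weight 1/35
  (X=3, Y=1, Z=1) weight 1/25
Group by Y:
  weight(Y=0) = 2/105
  weight(Y=1) = 2/25
  weight(Y=2) = 1/35
Total weight = 2/105 + 2/25 + 1/35 = 67/525
P(Y=0 | obs) = 2/105 / 67/525 = 10/67
P(Y=1 | obs) = 2/25 / 67/525 = 42/67
P(Y=2 | obs) = 1/35 / 67/525 = 15/67

P(Y = 2 | obs) = 15/67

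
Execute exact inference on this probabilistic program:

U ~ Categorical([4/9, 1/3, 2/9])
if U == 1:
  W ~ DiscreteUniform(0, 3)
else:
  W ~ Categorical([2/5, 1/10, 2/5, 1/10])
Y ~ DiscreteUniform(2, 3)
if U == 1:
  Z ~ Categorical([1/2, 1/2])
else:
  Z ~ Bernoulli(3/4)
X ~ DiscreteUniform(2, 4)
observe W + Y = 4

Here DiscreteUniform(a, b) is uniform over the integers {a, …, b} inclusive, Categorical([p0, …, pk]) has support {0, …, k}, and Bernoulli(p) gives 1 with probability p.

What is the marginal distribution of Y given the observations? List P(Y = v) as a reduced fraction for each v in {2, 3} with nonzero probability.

Enumerate traces; 36 have nonzero weight after conditioning:
  (U=0, W=1, Y=3, Z=0, X=2) weight 1/540
  (U=0, W=1, Y=3, Z=0, X=3) weight 1/540
  (U=0, W=1, Y=3, Z=0, X=4) weight 1/540
  (U=0, W=1, Y=3, Z=1, X=2) weight 1/180
  (U=0, W=1, Y=3, Z=1, X=3) weight 1/180
  (U=0, W=1, Y=3, Z=1, X=4) weight 1/180
  (U=0, W=2, Y=2, Z=0, X=2) weight 1/135
  (U=0, W=2, Y=2, Z=0, X=3) weight 1/135
  … 28 more
Group by Y:
  weight(Y=2) = 7/40
  weight(Y=3) = 3/40
Total weight = 7/40 + 3/40 = 1/4
P(Y=2 | obs) = 7/40 / 1/4 = 7/10
P(Y=3 | obs) = 3/40 / 1/4 = 3/10

P(Y=2) = 7/10, P(Y=3) = 3/10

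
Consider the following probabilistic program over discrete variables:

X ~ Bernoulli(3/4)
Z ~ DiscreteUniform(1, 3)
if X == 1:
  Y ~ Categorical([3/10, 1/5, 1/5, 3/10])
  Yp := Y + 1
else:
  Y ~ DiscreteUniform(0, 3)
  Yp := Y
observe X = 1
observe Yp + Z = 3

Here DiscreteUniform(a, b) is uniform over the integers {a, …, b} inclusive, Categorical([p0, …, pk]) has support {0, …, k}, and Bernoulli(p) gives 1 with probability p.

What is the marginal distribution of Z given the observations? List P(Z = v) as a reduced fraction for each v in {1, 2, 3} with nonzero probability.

P(Z=1) = 2/5, P(Z=2) = 3/5

Enumerate traces; 2 have nonzero weight after conditioning:
  (X=1, Z=1, Y=1) weight 1/20
  (X=1, Z=2, Y=0) weight 3/40
Group by Z:
  weight(Z=1) = 1/20
  weight(Z=2) = 3/40
Total weight = 1/20 + 3/40 = 1/8
P(Z=1 | obs) = 1/20 / 1/8 = 2/5
P(Z=2 | obs) = 3/40 / 1/8 = 3/5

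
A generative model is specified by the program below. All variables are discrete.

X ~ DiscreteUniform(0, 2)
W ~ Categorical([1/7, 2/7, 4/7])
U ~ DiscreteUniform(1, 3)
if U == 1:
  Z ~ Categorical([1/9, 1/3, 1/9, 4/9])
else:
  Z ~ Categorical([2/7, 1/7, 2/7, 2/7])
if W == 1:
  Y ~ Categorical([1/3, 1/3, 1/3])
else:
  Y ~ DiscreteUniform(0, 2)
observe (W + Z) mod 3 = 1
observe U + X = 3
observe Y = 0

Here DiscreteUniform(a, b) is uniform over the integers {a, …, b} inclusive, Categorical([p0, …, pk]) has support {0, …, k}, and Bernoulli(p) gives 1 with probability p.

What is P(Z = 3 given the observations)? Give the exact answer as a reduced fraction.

P(Z = 3 | obs) = 128/425

Enumerate traces; 12 have nonzero weight after conditioning:
  (X=0, W=0, U=3, Z=1, Y=0) weight 1/1323
  (X=0, W=1, U=3, Z=0, Y=0) weight 4/1323
  (X=0, W=1, U=3, Z=3, Y=0) weight 4/1323
  (X=0, W=2, U=3, Z=2, Y=0) weight 8/1323
  (X=1, W=0, U=2, Z=1, Y=0) weight 1/1323
  (X=1, W=1, U=2, Z=0, Y=0) weight 4/1323
  (X=1, W=1, U=2, Z=3, Y=0) weight 4/1323
  (X=1, W=2, U=2, Z=2, Y=0) weight 8/1323
  … 4 more
Group by Z:
  weight(Z=0) = 86/11907
  weight(Z=1) = 13/3969
  weight(Z=2) = 172/11907
  weight(Z=3) = 128/11907
Total weight = 86/11907 + 13/3969 + 172/11907 + 128/11907 = 425/11907
P(Z=0 | obs) = 86/11907 / 425/11907 = 86/425
P(Z=1 | obs) = 13/3969 / 425/11907 = 39/425
P(Z=2 | obs) = 172/11907 / 425/11907 = 172/425
P(Z=3 | obs) = 128/11907 / 425/11907 = 128/425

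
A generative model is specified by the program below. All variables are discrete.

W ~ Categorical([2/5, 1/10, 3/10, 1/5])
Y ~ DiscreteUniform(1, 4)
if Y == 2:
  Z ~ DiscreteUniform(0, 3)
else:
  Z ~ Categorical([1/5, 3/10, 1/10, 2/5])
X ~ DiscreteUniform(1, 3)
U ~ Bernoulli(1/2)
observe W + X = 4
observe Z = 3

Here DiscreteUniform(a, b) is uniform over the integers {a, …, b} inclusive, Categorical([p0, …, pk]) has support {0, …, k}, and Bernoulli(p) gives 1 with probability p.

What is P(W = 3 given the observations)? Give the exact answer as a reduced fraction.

Enumerate traces; 24 have nonzero weight after conditioning:
  (W=1, Y=1, Z=3, X=3, U=0) weight 1/600
  (W=1, Y=1, Z=3, X=3, U=1) weight 1/600
  (W=1, Y=2, Z=3, X=3, U=0) weight 1/960
  (W=1, Y=2, Z=3, X=3, U=1) weight 1/960
  (W=1, Y=3, Z=3, X=3, U=0) weight 1/600
  (W=1, Y=3, Z=3, X=3, U=1) weight 1/600
  (W=1, Y=4, Z=3, X=3, U=0) weight 1/600
  (W=1, Y=4, Z=3, X=3, U=1) weight 1/600
  (W=2, Y=1, Z=3, X=2, U=0) weight 1/200
  (W=3, Y=1, Z=3, X=1, U=0) weight 1/300
  … 14 more
Group by W:
  weight(W=1) = 29/2400
  weight(W=2) = 29/800
  weight(W=3) = 29/1200
Total weight = 29/2400 + 29/800 + 29/1200 = 29/400
P(W=1 | obs) = 29/2400 / 29/400 = 1/6
P(W=2 | obs) = 29/800 / 29/400 = 1/2
P(W=3 | obs) = 29/1200 / 29/400 = 1/3

P(W = 3 | obs) = 1/3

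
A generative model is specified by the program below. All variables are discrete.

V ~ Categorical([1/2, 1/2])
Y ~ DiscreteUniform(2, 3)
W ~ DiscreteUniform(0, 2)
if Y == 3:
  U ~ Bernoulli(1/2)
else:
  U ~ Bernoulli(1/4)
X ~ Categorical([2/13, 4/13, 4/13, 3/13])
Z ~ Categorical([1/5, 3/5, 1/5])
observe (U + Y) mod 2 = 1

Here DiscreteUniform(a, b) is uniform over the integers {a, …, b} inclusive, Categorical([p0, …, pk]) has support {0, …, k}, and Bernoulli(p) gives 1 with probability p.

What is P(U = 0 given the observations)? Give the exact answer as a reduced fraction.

P(U = 0 | obs) = 2/3

Enumerate traces; 144 have nonzero weight after conditioning:
  (V=0, Y=2, W=0, U=1, X=0, Z=0) weight 1/1560
  (V=0, Y=2, W=0, U=1, X=0, Z=1) weight 1/520
  (V=0, Y=2, W=0, U=1, X=0, Z=2) weight 1/1560
  (V=0, Y=2, W=0, U=1, X=1, Z=0) weight 1/780
  (V=0, Y=2, W=0, U=1, X=1, Z=1) weight 1/260
  (V=0, Y=2, W=0, U=1, X=1, Z=2) weight 1/780
  (V=0, Y=2, W=0, U=1, X=2, Z=0) weight 1/780
  (V=0, Y=2, W=0, U=1, X=2, Z=1) weight 1/260
  (V=0, Y=3, W=0, U=0, X=0, Z=0) weight 1/780
  … 135 more
Group by U:
  weight(U=0) = 1/4
  weight(U=1) = 1/8
Total weight = 1/4 + 1/8 = 3/8
P(U=0 | obs) = 1/4 / 3/8 = 2/3
P(U=1 | obs) = 1/8 / 3/8 = 1/3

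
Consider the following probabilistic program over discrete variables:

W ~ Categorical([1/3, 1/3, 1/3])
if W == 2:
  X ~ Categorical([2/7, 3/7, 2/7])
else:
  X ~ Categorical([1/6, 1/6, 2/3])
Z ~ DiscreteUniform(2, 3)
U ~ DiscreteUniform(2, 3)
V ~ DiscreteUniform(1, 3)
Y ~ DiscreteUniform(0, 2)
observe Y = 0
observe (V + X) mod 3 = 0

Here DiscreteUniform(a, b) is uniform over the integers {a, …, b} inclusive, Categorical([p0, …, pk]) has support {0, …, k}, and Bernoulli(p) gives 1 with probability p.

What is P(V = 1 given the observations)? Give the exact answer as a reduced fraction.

Enumerate traces; 36 have nonzero weight after conditioning:
  (W=0, X=0, Z=2, U=2, V=3, Y=0) weight 1/648
  (W=0, X=0, Z=2, U=3, V=3, Y=0) weight 1/648
  (W=0, X=0, Z=3, U=2, V=3, Y=0) weight 1/648
  (W=0, X=0, Z=3, U=3, V=3, Y=0) weight 1/648
  (W=0, X=1, Z=2, U=2, V=2, Y=0) weight 1/648
  (W=0, X=1, Z=2, U=3, V=2, Y=0) weight 1/648
  (W=0, X=1, Z=3, U=2, V=2, Y=0) weight 1/648
  (W=0, X=1, Z=3, U=3, V=2, Y=0) weight 1/648
  (W=0, X=2, Z=2, U=2, V=1, Y=0) weight 1/162
  … 27 more
Group by V:
  weight(V=1) = 34/567
  weight(V=2) = 16/567
  weight(V=3) = 13/567
Total weight = 34/567 + 16/567 + 13/567 = 1/9
P(V=1 | obs) = 34/567 / 1/9 = 34/63
P(V=2 | obs) = 16/567 / 1/9 = 16/63
P(V=3 | obs) = 13/567 / 1/9 = 13/63

P(V = 1 | obs) = 34/63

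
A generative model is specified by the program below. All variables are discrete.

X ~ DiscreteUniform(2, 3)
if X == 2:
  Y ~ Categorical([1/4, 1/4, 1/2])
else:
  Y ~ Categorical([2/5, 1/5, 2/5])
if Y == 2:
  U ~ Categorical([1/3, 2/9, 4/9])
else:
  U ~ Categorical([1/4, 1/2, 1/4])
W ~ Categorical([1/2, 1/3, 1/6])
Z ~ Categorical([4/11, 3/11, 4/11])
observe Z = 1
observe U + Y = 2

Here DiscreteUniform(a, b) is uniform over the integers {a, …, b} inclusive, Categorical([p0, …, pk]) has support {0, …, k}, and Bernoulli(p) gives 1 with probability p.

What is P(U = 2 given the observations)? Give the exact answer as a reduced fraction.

P(U = 2 | obs) = 13/55

Enumerate traces; 18 have nonzero weight after conditioning:
  (X=2, Y=0, U=2, W=0, Z=1) weight 3/704
  (X=2, Y=0, U=2, W=1, Z=1) weight 1/352
  (X=2, Y=0, U=2, W=2, Z=1) weight 1/704
  (X=2, Y=1, U=1, W=0, Z=1) weight 3/352
  (X=2, Y=1, U=1, W=1, Z=1) weight 1/176
  (X=2, Y=1, U=1, W=2, Z=1) weight 1/352
  (X=2, Y=2, U=0, W=0, Z=1) weight 1/88
  (X=2, Y=2, U=0, W=1, Z=1) weight 1/132
  … 10 more
Group by U:
  weight(U=0) = 9/220
  weight(U=1) = 27/880
  weight(U=2) = 39/1760
Total weight = 9/220 + 27/880 + 39/1760 = 3/32
P(U=0 | obs) = 9/220 / 3/32 = 24/55
P(U=1 | obs) = 27/880 / 3/32 = 18/55
P(U=2 | obs) = 39/1760 / 3/32 = 13/55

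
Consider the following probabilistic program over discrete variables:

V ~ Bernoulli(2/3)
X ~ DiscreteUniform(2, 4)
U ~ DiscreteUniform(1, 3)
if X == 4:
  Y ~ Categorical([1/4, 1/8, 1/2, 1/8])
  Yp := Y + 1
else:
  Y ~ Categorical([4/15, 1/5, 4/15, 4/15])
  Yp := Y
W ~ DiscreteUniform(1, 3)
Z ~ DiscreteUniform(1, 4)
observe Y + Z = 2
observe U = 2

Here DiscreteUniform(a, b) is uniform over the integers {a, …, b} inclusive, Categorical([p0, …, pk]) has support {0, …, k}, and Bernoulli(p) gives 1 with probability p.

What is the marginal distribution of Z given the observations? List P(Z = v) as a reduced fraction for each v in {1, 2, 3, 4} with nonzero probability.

P(Z=1) = 63/157, P(Z=2) = 94/157

Enumerate traces; 36 have nonzero weight after conditioning:
  (V=0, X=2, U=2, Y=0, W=1, Z=2) weight 1/1215
  (V=0, X=2, U=2, Y=0, W=2, Z=2) weight 1/1215
  (V=0, X=2, U=2, Y=0, W=3, Z=2) weight 1/1215
  (V=0, X=2, U=2, Y=1, W=1, Z=1) weight 1/1620
  (V=0, X=2, U=2, Y=1, W=2, Z=1) weight 1/1620
  (V=0, X=2, U=2, Y=1, W=3, Z=1) weight 1/1620
  (V=0, X=3, U=2, Y=0, W=1, Z=2) weight 1/1215
  (V=0, X=3, U=2, Y=0, W=2, Z=2) weight 1/1215
  … 28 more
Group by Z:
  weight(Z=1) = 7/480
  weight(Z=2) = 47/2160
Total weight = 7/480 + 47/2160 = 157/4320
P(Z=1 | obs) = 7/480 / 157/4320 = 63/157
P(Z=2 | obs) = 47/2160 / 157/4320 = 94/157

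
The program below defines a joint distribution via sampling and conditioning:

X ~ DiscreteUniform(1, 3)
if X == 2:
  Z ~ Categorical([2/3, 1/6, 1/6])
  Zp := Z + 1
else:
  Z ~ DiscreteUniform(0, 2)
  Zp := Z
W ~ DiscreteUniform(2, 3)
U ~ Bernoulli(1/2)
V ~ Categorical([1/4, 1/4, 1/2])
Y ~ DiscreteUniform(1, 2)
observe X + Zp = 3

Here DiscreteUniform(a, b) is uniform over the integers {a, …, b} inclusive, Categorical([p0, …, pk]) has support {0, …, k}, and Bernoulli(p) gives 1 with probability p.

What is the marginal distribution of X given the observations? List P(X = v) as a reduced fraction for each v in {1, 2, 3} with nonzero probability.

Enumerate traces; 72 have nonzero weight after conditioning:
  (X=1, Z=2, W=2, U=0, V=0, Y=1) weight 1/288
  (X=1, Z=2, W=2, U=0, V=0, Y=2) weight 1/288
  (X=1, Z=2, W=2, U=0, V=1, Y=1) weight 1/288
  (X=1, Z=2, W=2, U=0, V=1, Y=2) weight 1/288
  (X=1, Z=2, W=2, U=0, V=2, Y=1) weight 1/144
  (X=1, Z=2, W=2, U=0, V=2, Y=2) weight 1/144
  (X=1, Z=2, W=2, U=1, V=0, Y=1) weight 1/288
  (X=1, Z=2, W=2, U=1, V=0, Y=2) weight 1/288
  (X=2, Z=0, W=2, U=0, V=0, Y=1) weight 1/144
  (X=3, Z=0, W=2, U=0, V=0, Y=1) weight 1/288
  … 62 more
Group by X:
  weight(X=1) = 1/9
  weight(X=2) = 2/9
  weight(X=3) = 1/9
Total weight = 1/9 + 2/9 + 1/9 = 4/9
P(X=1 | obs) = 1/9 / 4/9 = 1/4
P(X=2 | obs) = 2/9 / 4/9 = 1/2
P(X=3 | obs) = 1/9 / 4/9 = 1/4

P(X=1) = 1/4, P(X=2) = 1/2, P(X=3) = 1/4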